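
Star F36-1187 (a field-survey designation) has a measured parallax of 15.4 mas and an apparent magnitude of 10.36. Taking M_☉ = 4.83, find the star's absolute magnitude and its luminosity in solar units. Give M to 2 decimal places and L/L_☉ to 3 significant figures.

d = 1/p = 1000/15.4 mas = 64.94 pc
M = m − 5 log₁₀ d + 5 = 10.36 − 5·1.8125 + 5 = 6.298
M − M_☉ = 6.298 − 4.83 = 1.468
L/L_☉ = 10^(−0.4 × 1.468) = 0.2588

M ≈ 6.30; L/L_☉ ≈ 0.259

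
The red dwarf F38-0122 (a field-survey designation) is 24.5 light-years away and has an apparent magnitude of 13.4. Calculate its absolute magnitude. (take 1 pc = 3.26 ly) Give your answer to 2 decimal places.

d = 24.5 ly / 3.26 = 7.515 pc
5 log₁₀(d/10 pc) = 5 log₁₀(7.515) − 5 = -0.620
M = m − 5 log₁₀(d/10) = 13.4 + 0.620 = 14.020

M ≈ 14.02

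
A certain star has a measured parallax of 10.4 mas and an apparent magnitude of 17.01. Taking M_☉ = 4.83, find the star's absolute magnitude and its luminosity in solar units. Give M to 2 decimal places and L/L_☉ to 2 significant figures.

M ≈ 12.10; L/L_☉ ≈ 1.2×10^-3

d = 1/p = 1000/10.4 mas = 96.15 pc
M = m − 5 log₁₀ d + 5 = 17.01 − 5·1.9830 + 5 = 12.095
M − M_☉ = 12.095 − 4.83 = 7.265
L/L_☉ = 10^(−0.4 × 7.265) = 1.241×10^-3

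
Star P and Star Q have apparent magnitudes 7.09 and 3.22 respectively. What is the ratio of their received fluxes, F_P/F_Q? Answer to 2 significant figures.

F_P/F_Q ≈ 0.028

Δm = 7.09 − (3.22) = 3.87
Flux ratio = 10^(−0.4 Δm) = 10^(−0.4 × 3.87) = 10^-1.548 = 0.02831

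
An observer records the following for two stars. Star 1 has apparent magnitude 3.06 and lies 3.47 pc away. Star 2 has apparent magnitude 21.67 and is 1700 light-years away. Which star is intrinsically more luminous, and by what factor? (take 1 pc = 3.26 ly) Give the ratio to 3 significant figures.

Star 1: M = m − 5 log₁₀ d + 5 = 3.06 − 5·0.5403 + 5 = 5.358
Star 2: d = 1700 ly / 3.26 = 521.5 pc
Star 2: M = m − 5 log₁₀ d + 5 = 21.67 − 5·2.7172 + 5 = 13.084
ΔM = M_1 − M_2 = 5.358 − (13.084) = -7.725; smaller M is more luminous → Star 1.
L ratio = 10^(0.4 |ΔM|) = 10^3.090 = 1231

Star 1 is more luminous, by a factor of 1230.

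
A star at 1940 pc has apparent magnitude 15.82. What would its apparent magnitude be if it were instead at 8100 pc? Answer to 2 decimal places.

m ≈ 18.92

Flux ∝ 1/d², so Δm = 5 log₁₀(d₂/d₁) = 5 log₁₀(8100/1940) = 3.103
m₂ = m₁ + Δm = 15.82 + (3.103) = 18.923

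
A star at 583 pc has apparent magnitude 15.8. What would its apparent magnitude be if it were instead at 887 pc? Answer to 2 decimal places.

m ≈ 16.71

Flux ∝ 1/d², so Δm = 5 log₁₀(d₂/d₁) = 5 log₁₀(887/583) = 0.911
m₂ = m₁ + Δm = 15.8 + (0.911) = 16.711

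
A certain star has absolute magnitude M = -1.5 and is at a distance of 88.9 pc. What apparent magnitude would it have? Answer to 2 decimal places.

m = M + 5 log₁₀ d − 5 = -1.5 + 5·1.9489 − 5 = 3.245

m ≈ 3.24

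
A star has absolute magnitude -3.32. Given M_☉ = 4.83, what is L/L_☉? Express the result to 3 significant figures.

L/L_☉ ≈ 1820

M − M_☉ = -3.32 − 4.83 = -8.150
L/L_☉ = 10^(−0.4 (M − M_☉)) = 10^3.260 = 1820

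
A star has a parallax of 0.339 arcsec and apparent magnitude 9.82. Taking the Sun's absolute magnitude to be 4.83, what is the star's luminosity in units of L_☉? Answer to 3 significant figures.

L/L_☉ ≈ 8.78×10^-4

d = 1/p = 1/0.339″ = 2.950 pc
M = m − 5 log₁₀ d + 5 = 9.82 − 5·0.4698 + 5 = 12.471
M − M_☉ = 12.471 − 4.83 = 7.641
L/L_☉ = 10^(−0.4 × 7.641) = 8.782×10^-4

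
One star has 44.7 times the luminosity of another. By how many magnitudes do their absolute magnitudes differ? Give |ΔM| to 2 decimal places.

Pogson: ΔM = −2.5 log₁₀(ratio) = −2.5 log₁₀(44.7) = −2.5 × 1.6503 = -4.126

|ΔM| ≈ 4.13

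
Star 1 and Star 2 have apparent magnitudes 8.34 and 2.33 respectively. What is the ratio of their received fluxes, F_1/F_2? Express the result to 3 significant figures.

F_1/F_2 ≈ 3.94×10^-3

Δm = 8.34 − (2.33) = 6.01
Flux ratio = 10^(−0.4 Δm) = 10^(−0.4 × 6.01) = 10^-2.404 = 3.945×10^-3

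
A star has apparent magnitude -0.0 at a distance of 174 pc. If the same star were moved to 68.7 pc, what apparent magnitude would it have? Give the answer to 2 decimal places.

m ≈ -2.02

Flux ∝ 1/d², so Δm = 5 log₁₀(d₂/d₁) = 5 log₁₀(68.7/174) = -2.018
m₂ = m₁ + Δm = -0.0 + (-2.018) = -2.018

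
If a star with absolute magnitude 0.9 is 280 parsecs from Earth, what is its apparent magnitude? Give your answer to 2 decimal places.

m ≈ 8.14

m = M + 5 log₁₀ d − 5 = 0.9 + 5·2.4472 − 5 = 8.136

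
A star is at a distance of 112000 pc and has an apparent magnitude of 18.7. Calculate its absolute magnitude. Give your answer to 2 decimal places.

M ≈ -1.55

5 log₁₀(d/10 pc) = 5 log₁₀(112000) − 5 = 20.246
M = m − 5 log₁₀(d/10) = 18.7 − 20.246 = -1.546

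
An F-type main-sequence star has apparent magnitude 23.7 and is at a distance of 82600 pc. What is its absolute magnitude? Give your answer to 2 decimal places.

M ≈ 4.12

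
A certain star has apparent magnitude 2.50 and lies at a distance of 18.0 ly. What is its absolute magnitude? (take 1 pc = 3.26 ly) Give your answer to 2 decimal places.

M ≈ 3.79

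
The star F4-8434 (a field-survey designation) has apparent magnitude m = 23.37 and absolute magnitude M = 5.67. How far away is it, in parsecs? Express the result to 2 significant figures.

d ≈ 35000 pc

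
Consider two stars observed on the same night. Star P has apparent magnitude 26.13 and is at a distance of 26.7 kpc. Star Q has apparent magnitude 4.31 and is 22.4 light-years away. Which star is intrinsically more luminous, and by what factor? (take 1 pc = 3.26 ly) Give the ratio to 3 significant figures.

Star P: d = 26.7 kpc = 26700 pc
Star P: M = m − 5 log₁₀ d + 5 = 26.13 − 5·4.4265 + 5 = 8.997
Star Q: d = 22.4 ly / 3.26 = 6.871 pc
Star Q: M = m − 5 log₁₀ d + 5 = 4.31 − 5·0.8370 + 5 = 5.125
ΔM = M_P − M_Q = 8.997 − (5.125) = 3.873; smaller M is more luminous → Star Q.
L ratio = 10^(0.4 |ΔM|) = 10^1.549 = 35.40

Star Q is more luminous, by a factor of 35.4.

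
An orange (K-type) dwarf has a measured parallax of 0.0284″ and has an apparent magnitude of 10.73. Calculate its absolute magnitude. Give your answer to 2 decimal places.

d = 1/p = 1/0.0284″ = 35.21 pc
5 log₁₀(d/10 pc) = 5 log₁₀(35.21) − 5 = 2.733
M = m − 5 log₁₀(d/10) = 10.73 − 2.733 = 7.997

M ≈ 8.00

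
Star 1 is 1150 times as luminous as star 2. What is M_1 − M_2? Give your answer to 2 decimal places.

M_1 − M_2 ≈ -7.65

Pogson: ΔM = −2.5 log₁₀(ratio) = −2.5 log₁₀(1150) = −2.5 × 3.0607 = -7.652
Star 1 is brighter, so it has the smaller magnitude: the difference is negative.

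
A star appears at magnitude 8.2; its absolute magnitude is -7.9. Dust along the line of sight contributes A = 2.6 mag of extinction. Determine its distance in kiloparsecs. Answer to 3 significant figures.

m − M = 5 log₁₀(d/10 pc) + A  ⇒  8.2 − (-7.9) − 2.6 = 5 log₁₀(d/10)
13.500 = 5 log₁₀(d/10)
log₁₀ d = (m − M − A)/5 + 1 = 3.7000
d = 10^3.7000 = 5012 pc
= 5.012 kpc

d ≈ 5.01 kpc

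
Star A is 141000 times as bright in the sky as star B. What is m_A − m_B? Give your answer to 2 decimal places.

m_A − m_B ≈ -12.87

Pogson: Δm = −2.5 log₁₀(ratio) = −2.5 log₁₀(141000) = −2.5 × 5.1492 = -12.873
Star A is brighter, so it has the smaller magnitude: the difference is negative.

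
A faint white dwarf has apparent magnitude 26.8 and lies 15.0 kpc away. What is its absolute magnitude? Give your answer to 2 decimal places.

d = 15.0 kpc = 15000 pc
5 log₁₀(d/10 pc) = 5 log₁₀(15000) − 5 = 15.880
M = m − 5 log₁₀(d/10) = 26.8 − 15.880 = 10.920

M ≈ 10.92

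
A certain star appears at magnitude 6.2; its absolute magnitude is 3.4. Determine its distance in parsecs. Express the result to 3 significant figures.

d ≈ 36.3 pc

Distance modulus: m − M = 6.2 − (3.4) = 2.800
m − M = 5 log₁₀ d − 5
log₁₀ d = (m − M)/5 + 1 = 1.5600
d = 10^1.5600 = 36.31 pc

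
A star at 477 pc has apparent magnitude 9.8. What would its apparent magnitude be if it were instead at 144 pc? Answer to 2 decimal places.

m ≈ 7.20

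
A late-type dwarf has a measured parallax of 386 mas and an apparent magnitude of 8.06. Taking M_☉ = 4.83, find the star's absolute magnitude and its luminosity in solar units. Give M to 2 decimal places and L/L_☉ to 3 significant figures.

d = 1/p = 1000/386 mas = 2.591 pc
M = m − 5 log₁₀ d + 5 = 8.06 − 5·0.4134 + 5 = 10.993
M − M_☉ = 10.993 − 4.83 = 6.163
L/L_☉ = 10^(−0.4 × 6.163) = 3.426×10^-3

M ≈ 10.99; L/L_☉ ≈ 3.43×10^-3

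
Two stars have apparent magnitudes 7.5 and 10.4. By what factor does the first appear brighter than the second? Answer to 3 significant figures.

14.5

Δm = 7.5 − (10.4) = -2.9
Flux ratio = 10^(−0.4 Δm) = 10^(−0.4 × -2.9) = 10^1.160 = 14.45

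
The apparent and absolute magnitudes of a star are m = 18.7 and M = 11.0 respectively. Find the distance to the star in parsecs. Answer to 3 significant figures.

d ≈ 347 pc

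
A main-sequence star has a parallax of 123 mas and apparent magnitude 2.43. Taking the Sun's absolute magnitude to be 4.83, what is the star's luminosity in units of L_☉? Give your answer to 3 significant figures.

L/L_☉ ≈ 6.03

d = 1/p = 1000/123 mas = 8.130 pc
M = m − 5 log₁₀ d + 5 = 2.43 − 5·0.9101 + 5 = 2.880
M − M_☉ = 2.880 − 4.83 = -1.950
L/L_☉ = 10^(−0.4 × -1.950) = 6.028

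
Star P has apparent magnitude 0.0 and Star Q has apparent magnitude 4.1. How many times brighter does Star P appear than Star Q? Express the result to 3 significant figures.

43.7

Δm = 0.0 − (4.1) = -4.1
Flux ratio = 10^(−0.4 Δm) = 10^(−0.4 × -4.1) = 10^1.640 = 43.65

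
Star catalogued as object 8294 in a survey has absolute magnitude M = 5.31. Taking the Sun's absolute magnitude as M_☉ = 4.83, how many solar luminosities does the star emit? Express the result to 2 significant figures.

M − M_☉ = 5.31 − 4.83 = 0.480
L/L_☉ = 10^(−0.4 (M − M_☉)) = 10^-0.192 = 0.6427

L/L_☉ ≈ 0.64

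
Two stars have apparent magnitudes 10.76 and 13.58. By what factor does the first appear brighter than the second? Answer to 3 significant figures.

Magnitude difference = -2.82
Flux ratio = 10^(−0.4 Δm) = 10^(−0.4 × -2.82) = 10^1.128 = 13.43

13.4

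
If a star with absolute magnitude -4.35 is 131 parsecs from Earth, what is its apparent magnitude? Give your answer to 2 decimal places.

m = M + 5 log₁₀ d − 5 = -4.35 + 5·2.1173 − 5 = 1.236

m ≈ 1.24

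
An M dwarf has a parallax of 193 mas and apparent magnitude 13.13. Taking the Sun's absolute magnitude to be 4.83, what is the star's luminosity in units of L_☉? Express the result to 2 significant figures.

d = 1/p = 1000/193 mas = 5.181 pc
M = m − 5 log₁₀ d + 5 = 13.13 − 5·0.7144 + 5 = 14.558
M − M_☉ = 14.558 − 4.83 = 9.728
L/L_☉ = 10^(−0.4 × 9.728) = 1.285×10^-4

L/L_☉ ≈ 1.3×10^-4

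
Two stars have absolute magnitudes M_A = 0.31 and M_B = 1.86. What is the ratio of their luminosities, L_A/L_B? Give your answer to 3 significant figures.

L_A/L_B ≈ 4.17

ΔM = M_A − M_B = -1.55
L_A/L_B = 10^(−0.4 ΔM) = 10^0.620 = 4.169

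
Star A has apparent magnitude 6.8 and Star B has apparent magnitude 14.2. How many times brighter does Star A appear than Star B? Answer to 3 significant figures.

Magnitude difference = -7.4
Flux ratio = 10^(−0.4 Δm) = 10^(−0.4 × -7.4) = 10^2.960 = 912.0

912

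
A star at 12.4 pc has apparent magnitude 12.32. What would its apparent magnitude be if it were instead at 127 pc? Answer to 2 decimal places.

m ≈ 17.37

Flux ∝ 1/d², so Δm = 5 log₁₀(d₂/d₁) = 5 log₁₀(127/12.4) = 5.052
m₂ = m₁ + Δm = 12.32 + (5.052) = 17.372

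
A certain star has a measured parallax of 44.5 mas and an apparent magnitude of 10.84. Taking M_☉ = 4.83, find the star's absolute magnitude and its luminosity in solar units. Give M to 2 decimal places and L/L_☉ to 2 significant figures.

d = 1/p = 1000/44.5 mas = 22.47 pc
M = m − 5 log₁₀ d + 5 = 10.84 − 5·1.3516 + 5 = 9.082
M − M_☉ = 9.082 − 4.83 = 4.252
L/L_☉ = 10^(−0.4 × 4.252) = 0.01992

M ≈ 9.08; L/L_☉ ≈ 0.020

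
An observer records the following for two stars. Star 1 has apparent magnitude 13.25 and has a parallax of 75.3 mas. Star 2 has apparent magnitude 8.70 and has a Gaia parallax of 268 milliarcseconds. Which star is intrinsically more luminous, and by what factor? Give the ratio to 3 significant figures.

Star 2 is more luminous, by a factor of 5.22.

Star 1: p = 75.3 mas = 0.0753″ → d = 1/p = 13.28 pc
Star 1: M = m − 5 log₁₀ d + 5 = 13.25 − 5·1.1232 + 5 = 12.634
Star 2: p = 268 mas = 0.268″ → d = 1/p = 3.731 pc
Star 2: M = m − 5 log₁₀ d + 5 = 8.70 − 5·0.5719 + 5 = 10.841
ΔM = M_1 − M_2 = 12.634 − (10.841) = 1.793; smaller M is more luminous → Star 2.
L ratio = 10^(0.4 |ΔM|) = 10^0.717 = 5.216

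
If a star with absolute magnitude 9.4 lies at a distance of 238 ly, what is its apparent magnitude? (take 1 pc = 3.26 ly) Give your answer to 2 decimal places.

m ≈ 13.72

d = 238 ly / 3.26 = 73.01 pc
m = M + 5 log₁₀ d − 5 = 9.4 + 5·1.8634 − 5 = 13.717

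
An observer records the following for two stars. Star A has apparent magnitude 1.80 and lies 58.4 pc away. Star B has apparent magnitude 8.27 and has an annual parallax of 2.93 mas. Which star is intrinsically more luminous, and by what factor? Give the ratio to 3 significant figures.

Star A is more luminous, by a factor of 11.3.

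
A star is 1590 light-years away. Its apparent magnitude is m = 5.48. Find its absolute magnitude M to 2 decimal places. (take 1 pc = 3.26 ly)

d = 1590 ly / 3.26 = 487.7 pc
5 log₁₀(d/10 pc) = 5 log₁₀(487.7) − 5 = 8.441
M = m − 5 log₁₀(d/10) = 5.48 − 8.441 = -2.961

M ≈ -2.96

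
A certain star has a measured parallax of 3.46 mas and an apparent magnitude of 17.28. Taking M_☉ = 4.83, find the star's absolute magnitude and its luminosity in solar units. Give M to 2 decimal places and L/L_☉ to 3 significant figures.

M ≈ 9.98; L/L_☉ ≈ 8.75×10^-3

d = 1/p = 1000/3.46 mas = 289.0 pc
M = m − 5 log₁₀ d + 5 = 17.28 − 5·2.4609 + 5 = 9.975
M − M_☉ = 9.975 − 4.83 = 5.145
L/L_☉ = 10^(−0.4 × 5.145) = 8.747×10^-3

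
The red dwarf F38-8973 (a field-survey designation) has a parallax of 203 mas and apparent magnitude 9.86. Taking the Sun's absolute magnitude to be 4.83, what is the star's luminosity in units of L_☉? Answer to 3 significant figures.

L/L_☉ ≈ 2.36×10^-3

d = 1/p = 1000/203 mas = 4.926 pc
M = m − 5 log₁₀ d + 5 = 9.86 − 5·0.6925 + 5 = 11.397
M − M_☉ = 11.397 − 4.83 = 6.567
L/L_☉ = 10^(−0.4 × 6.567) = 2.361×10^-3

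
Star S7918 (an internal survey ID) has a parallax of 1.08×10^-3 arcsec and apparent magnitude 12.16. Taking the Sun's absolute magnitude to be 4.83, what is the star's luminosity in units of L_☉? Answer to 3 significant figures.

d = 1/p = 1/1.08×10^-3″ = 925.9 pc
M = m − 5 log₁₀ d + 5 = 12.16 − 5·2.9666 + 5 = 2.327
M − M_☉ = 2.327 − 4.83 = -2.503
L/L_☉ = 10^(−0.4 × -2.503) = 10.03

L/L_☉ ≈ 10.0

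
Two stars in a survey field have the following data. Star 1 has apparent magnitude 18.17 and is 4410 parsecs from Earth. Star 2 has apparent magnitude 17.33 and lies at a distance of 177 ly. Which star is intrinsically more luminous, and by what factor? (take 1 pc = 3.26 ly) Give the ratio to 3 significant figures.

Star 1: M = m − 5 log₁₀ d + 5 = 18.17 − 5·3.6444 + 5 = 4.948
Star 2: d = 177 ly / 3.26 = 54.29 pc
Star 2: M = m − 5 log₁₀ d + 5 = 17.33 − 5·1.7348 + 5 = 13.656
ΔM = M_1 − M_2 = 4.948 − (13.656) = -8.708; smaller M is more luminous → Star 1.
L ratio = 10^(0.4 |ΔM|) = 10^3.483 = 3043

Star 1 is more luminous, by a factor of 3040.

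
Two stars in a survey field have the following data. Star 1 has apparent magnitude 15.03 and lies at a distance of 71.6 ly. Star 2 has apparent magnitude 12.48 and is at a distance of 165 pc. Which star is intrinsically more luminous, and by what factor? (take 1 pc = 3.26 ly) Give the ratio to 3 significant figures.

Star 2 is more luminous, by a factor of 591.

Star 1: d = 71.6 ly / 3.26 = 21.96 pc
Star 1: M = m − 5 log₁₀ d + 5 = 15.03 − 5·1.3417 + 5 = 13.322
Star 2: M = m − 5 log₁₀ d + 5 = 12.48 − 5·2.2175 + 5 = 6.393
ΔM = M_1 − M_2 = 13.322 − (6.393) = 6.929; smaller M is more luminous → Star 2.
L ratio = 10^(0.4 |ΔM|) = 10^2.772 = 591.0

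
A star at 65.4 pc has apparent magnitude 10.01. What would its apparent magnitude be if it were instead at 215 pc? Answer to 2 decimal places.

m ≈ 12.59

Flux ∝ 1/d², so Δm = 5 log₁₀(d₂/d₁) = 5 log₁₀(215/65.4) = 2.584
m₂ = m₁ + Δm = 10.01 + (2.584) = 12.594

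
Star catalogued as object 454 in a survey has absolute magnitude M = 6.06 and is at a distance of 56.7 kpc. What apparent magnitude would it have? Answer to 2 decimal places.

m ≈ 24.83

d = 56.7 kpc = 56700 pc
m = M + 5 log₁₀ d − 5 = 6.06 + 5·4.7536 − 5 = 24.828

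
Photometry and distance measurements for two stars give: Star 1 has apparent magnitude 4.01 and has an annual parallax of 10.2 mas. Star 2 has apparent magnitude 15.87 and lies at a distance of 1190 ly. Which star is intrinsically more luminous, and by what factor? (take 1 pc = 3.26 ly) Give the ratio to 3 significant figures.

Star 1 is more luminous, by a factor of 4000.

Star 1: p = 10.2 mas = 0.0102″ → d = 1/p = 98.04 pc
Star 1: M = m − 5 log₁₀ d + 5 = 4.01 − 5·1.9914 + 5 = -0.947
Star 2: d = 1190 ly / 3.26 = 365.0 pc
Star 2: M = m − 5 log₁₀ d + 5 = 15.87 − 5·2.5623 + 5 = 8.058
ΔM = M_1 − M_2 = -0.947 − (8.058) = -9.005; smaller M is more luminous → Star 1.
L ratio = 10^(0.4 |ΔM|) = 10^3.602 = 4001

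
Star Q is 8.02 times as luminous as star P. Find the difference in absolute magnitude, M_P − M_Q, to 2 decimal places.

M_P − M_Q ≈ 2.26

Pogson: ΔM = −2.5 log₁₀(ratio) = −2.5 log₁₀(8.02) = −2.5 × 0.9042 = -2.260
Star Q is brighter so has the smaller magnitude: M_P − M_Q is positive.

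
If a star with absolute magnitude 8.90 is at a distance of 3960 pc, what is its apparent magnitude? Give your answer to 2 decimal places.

m = M + 5 log₁₀ d − 5 = 8.90 + 5·3.5977 − 5 = 21.888

m ≈ 21.89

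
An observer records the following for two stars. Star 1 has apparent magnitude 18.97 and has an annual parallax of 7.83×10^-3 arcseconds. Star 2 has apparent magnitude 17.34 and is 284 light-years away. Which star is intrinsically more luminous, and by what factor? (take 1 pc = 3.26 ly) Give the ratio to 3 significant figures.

Star 2 is more luminous, by a factor of 2.09.

Star 1: d = 1/p = 1/7.83×10^-3″ = 127.7 pc
Star 1: M = m − 5 log₁₀ d + 5 = 18.97 − 5·2.1062 + 5 = 13.439
Star 2: d = 284 ly / 3.26 = 87.12 pc
Star 2: M = m − 5 log₁₀ d + 5 = 17.34 − 5·1.9401 + 5 = 12.639
ΔM = M_1 − M_2 = 13.439 − (12.639) = 0.799; smaller M is more luminous → Star 2.
L ratio = 10^(0.4 |ΔM|) = 10^0.320 = 2.088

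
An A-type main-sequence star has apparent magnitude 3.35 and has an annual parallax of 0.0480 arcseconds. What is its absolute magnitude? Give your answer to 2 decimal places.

M ≈ 1.76

d = 1/p = 1/0.0480″ = 20.83 pc
5 log₁₀(d/10 pc) = 5 log₁₀(20.83) − 5 = 1.594
M = m − 5 log₁₀(d/10) = 3.35 − 1.594 = 1.756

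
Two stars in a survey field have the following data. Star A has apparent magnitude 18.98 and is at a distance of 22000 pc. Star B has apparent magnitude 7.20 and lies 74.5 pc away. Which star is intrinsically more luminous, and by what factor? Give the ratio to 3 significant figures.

Star A is more luminous, by a factor of 1.69.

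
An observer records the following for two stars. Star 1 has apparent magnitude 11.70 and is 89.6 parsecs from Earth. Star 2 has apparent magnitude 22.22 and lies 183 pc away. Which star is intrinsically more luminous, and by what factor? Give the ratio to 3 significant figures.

Star 1 is more luminous, by a factor of 3870.

Star 1: M = m − 5 log₁₀ d + 5 = 11.70 − 5·1.9523 + 5 = 6.938
Star 2: M = m − 5 log₁₀ d + 5 = 22.22 − 5·2.2625 + 5 = 15.908
ΔM = M_1 − M_2 = 6.938 − (15.908) = -8.969; smaller M is more luminous → Star 1.
L ratio = 10^(0.4 |ΔM|) = 10^3.588 = 3870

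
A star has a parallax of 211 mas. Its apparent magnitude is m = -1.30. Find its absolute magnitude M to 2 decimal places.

M ≈ 0.32

p = 211 mas = 0.211″ → d = 1/p = 4.739 pc
5 log₁₀(d/10 pc) = 5 log₁₀(4.739) − 5 = -1.621
M = m − 5 log₁₀(d/10) = -1.30 + 1.621 = 0.321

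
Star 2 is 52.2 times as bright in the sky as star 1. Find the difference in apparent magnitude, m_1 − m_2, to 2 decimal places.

Pogson: Δm = −2.5 log₁₀(ratio) = −2.5 log₁₀(52.2) = −2.5 × 1.7177 = -4.294
Star 2 is brighter so has the smaller magnitude: m_1 − m_2 is positive.

m_1 − m_2 ≈ 4.29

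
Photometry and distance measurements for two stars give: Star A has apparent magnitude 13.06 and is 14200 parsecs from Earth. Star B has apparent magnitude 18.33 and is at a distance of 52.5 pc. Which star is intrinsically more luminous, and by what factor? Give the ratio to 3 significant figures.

Star A: M = m − 5 log₁₀ d + 5 = 13.06 − 5·4.1523 + 5 = -2.701
Star B: M = m − 5 log₁₀ d + 5 = 18.33 − 5·1.7202 + 5 = 14.729
ΔM = M_A − M_B = -2.701 − (14.729) = -17.431; smaller M is more luminous → Star A.
L ratio = 10^(0.4 |ΔM|) = 10^6.972 = 9.381×10^6

Star A is more luminous, by a factor of 9.38×10^6.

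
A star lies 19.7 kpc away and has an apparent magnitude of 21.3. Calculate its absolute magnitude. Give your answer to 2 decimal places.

M ≈ 4.83

d = 19.7 kpc = 19700 pc
5 log₁₀(d/10 pc) = 5 log₁₀(19700) − 5 = 16.472
M = m − 5 log₁₀(d/10) = 21.3 − 16.472 = 4.828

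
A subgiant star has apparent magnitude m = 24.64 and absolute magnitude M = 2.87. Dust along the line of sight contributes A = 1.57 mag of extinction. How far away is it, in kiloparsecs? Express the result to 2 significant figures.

d ≈ 110 kpc

m − M = 5 log₁₀(d/10 pc) + A  ⇒  24.64 − (2.87) − 1.57 = 5 log₁₀(d/10)
20.200 = 5 log₁₀(d/10)
log₁₀ d = (m − M − A)/5 + 1 = 5.0400
d = 10^5.0400 = 109600 pc
= 109.6 kpc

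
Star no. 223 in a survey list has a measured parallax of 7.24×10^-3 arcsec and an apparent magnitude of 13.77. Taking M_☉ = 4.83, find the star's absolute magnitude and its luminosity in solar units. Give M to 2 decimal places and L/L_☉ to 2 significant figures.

M ≈ 8.07; L/L_☉ ≈ 0.051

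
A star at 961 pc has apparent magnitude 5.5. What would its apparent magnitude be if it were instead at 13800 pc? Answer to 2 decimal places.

m ≈ 11.29

Flux ∝ 1/d², so Δm = 5 log₁₀(d₂/d₁) = 5 log₁₀(13800/961) = 5.786
m₂ = m₁ + Δm = 5.5 + (5.786) = 11.286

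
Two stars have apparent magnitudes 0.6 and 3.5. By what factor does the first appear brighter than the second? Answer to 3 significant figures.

14.5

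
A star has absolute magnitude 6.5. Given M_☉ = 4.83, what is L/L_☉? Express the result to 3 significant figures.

M − M_☉ = 6.5 − 4.83 = 1.670
L/L_☉ = 10^(−0.4 (M − M_☉)) = 10^-0.668 = 0.2148

L/L_☉ ≈ 0.215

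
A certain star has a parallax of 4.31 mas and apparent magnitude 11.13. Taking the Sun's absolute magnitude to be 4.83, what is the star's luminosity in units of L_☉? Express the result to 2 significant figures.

L/L_☉ ≈ 1.6

d = 1/p = 1000/4.31 mas = 232.0 pc
M = m − 5 log₁₀ d + 5 = 11.13 − 5·2.3655 + 5 = 4.302
M − M_☉ = 4.302 − 4.83 = -0.528
L/L_☉ = 10^(−0.4 × -0.528) = 1.626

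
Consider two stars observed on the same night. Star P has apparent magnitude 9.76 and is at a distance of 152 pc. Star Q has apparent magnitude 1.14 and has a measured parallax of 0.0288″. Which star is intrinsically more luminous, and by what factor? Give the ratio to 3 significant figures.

Star P: M = m − 5 log₁₀ d + 5 = 9.76 − 5·2.1818 + 5 = 3.851
Star Q: d = 1/p = 1/0.0288″ = 34.72 pc
Star Q: M = m − 5 log₁₀ d + 5 = 1.14 − 5·1.5406 + 5 = -1.563
ΔM = M_P − M_Q = 3.851 − (-1.563) = 5.414; smaller M is more luminous → Star Q.
L ratio = 10^(0.4 |ΔM|) = 10^2.166 = 146.4

Star Q is more luminous, by a factor of 146.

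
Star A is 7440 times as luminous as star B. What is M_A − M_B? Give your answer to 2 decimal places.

Pogson: ΔM = −2.5 log₁₀(ratio) = −2.5 log₁₀(7440) = −2.5 × 3.8716 = -9.679
Star A is brighter, so it has the smaller magnitude: the difference is negative.

M_A − M_B ≈ -9.68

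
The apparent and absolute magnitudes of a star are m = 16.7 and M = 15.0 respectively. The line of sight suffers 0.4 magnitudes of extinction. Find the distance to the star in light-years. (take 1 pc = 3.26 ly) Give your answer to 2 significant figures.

m − M = 5 log₁₀(d/10 pc) + A  ⇒  16.7 − (15.0) − 0.4 = 5 log₁₀(d/10)
1.300 = 5 log₁₀(d/10)
log₁₀ d = (m − M − A)/5 + 1 = 1.2600
d = 10^1.2600 = 18.20 pc
= 59.32 ly

d ≈ 59 ly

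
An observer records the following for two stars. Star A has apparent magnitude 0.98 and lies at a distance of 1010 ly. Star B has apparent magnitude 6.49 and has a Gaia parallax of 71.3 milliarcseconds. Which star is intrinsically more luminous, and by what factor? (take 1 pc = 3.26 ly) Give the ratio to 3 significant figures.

Star A is more luminous, by a factor of 78100.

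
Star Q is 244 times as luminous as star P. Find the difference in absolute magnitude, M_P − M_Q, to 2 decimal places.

M_P − M_Q ≈ 5.97

Pogson: ΔM = −2.5 log₁₀(ratio) = −2.5 log₁₀(244) = −2.5 × 2.3874 = -5.968
Star Q is brighter so has the smaller magnitude: M_P − M_Q is positive.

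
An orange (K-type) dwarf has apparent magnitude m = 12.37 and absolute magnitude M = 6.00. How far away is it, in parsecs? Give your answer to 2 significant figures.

d ≈ 190 pc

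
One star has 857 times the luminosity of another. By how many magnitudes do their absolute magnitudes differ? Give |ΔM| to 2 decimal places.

Pogson: ΔM = −2.5 log₁₀(ratio) = −2.5 log₁₀(857) = −2.5 × 2.9330 = -7.332

|ΔM| ≈ 7.33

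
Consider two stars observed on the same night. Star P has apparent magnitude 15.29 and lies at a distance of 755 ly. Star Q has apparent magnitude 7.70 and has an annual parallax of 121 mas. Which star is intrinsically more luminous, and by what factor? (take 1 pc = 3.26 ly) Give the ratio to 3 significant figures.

Star Q is more luminous, by a factor of 1.38.

Star P: d = 755 ly / 3.26 = 231.6 pc
Star P: M = m − 5 log₁₀ d + 5 = 15.29 − 5·2.3647 + 5 = 8.466
Star Q: p = 121 mas = 0.121″ → d = 1/p = 8.264 pc
Star Q: M = m − 5 log₁₀ d + 5 = 7.70 − 5·0.9172 + 5 = 8.114
ΔM = M_P − M_Q = 8.466 − (8.114) = 0.352; smaller M is more luminous → Star Q.
L ratio = 10^(0.4 |ΔM|) = 10^0.141 = 1.383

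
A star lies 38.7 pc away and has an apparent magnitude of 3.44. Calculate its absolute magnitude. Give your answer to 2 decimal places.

M ≈ 0.50

5 log₁₀(d/10 pc) = 5 log₁₀(38.70) − 5 = 2.939
M = m − 5 log₁₀(d/10) = 3.44 − 2.939 = 0.501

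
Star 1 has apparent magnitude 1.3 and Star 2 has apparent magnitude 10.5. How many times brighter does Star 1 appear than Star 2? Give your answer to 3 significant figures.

Δm = 1.3 − (10.5) = -9.2
Flux ratio = 10^(−0.4 Δm) = 10^(−0.4 × -9.2) = 10^3.680 = 4786

4790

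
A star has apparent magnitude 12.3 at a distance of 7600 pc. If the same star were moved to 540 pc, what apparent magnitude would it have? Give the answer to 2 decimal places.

m ≈ 6.56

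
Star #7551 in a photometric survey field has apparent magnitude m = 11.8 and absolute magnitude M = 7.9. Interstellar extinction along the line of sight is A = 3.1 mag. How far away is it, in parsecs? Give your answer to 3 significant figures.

m − M = 5 log₁₀(d/10 pc) + A  ⇒  11.8 − (7.9) − 3.1 = 5 log₁₀(d/10)
0.800 = 5 log₁₀(d/10)
log₁₀ d = (m − M − A)/5 + 1 = 1.1600
d = 10^1.1600 = 14.45 pc

d ≈ 14.5 pc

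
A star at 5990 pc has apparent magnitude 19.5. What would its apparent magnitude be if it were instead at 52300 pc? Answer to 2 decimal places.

Flux ∝ 1/d², so Δm = 5 log₁₀(d₂/d₁) = 5 log₁₀(52300/5990) = 4.705
m₂ = m₁ + Δm = 19.5 + (4.705) = 24.205

m ≈ 24.21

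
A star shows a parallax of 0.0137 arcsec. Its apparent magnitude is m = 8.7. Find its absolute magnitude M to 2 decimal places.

M ≈ 4.38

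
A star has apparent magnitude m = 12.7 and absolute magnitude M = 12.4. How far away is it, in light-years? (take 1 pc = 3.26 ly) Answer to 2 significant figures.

Distance modulus: m − M = 12.7 − (12.4) = 0.300
m − M = 5 log₁₀ d − 5
log₁₀ d = (m − M)/5 + 1 = 1.0600
d = 10^1.0600 = 11.48 pc
= 37.43 ly

d ≈ 37 ly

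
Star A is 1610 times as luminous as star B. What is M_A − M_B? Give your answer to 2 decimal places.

M_A − M_B ≈ -8.02

Pogson: ΔM = −2.5 log₁₀(ratio) = −2.5 log₁₀(1610) = −2.5 × 3.2068 = -8.017
Star A is brighter, so it has the smaller magnitude: the difference is negative.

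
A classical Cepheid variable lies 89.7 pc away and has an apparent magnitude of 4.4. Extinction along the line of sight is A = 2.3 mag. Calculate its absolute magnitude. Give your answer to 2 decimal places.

5 log₁₀(d/10 pc) = 5 log₁₀(89.70) − 5 = 4.764
M = m − 5 log₁₀(d/10) − A = 4.4 − 4.764 − 2.3 = -2.664

M ≈ -2.66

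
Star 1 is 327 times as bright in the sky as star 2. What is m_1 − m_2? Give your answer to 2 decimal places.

Pogson: Δm = −2.5 log₁₀(ratio) = −2.5 log₁₀(327) = −2.5 × 2.5145 = -6.286
Star 1 is brighter, so it has the smaller magnitude: the difference is negative.

m_1 − m_2 ≈ -6.29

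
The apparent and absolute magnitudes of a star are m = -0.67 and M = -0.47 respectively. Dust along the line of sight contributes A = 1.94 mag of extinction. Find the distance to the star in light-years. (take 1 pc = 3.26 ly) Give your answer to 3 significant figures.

d ≈ 12.2 ly

m − M = 5 log₁₀(d/10 pc) + A  ⇒  -0.67 − (-0.47) − 1.94 = 5 log₁₀(d/10)
-2.140 = 5 log₁₀(d/10)
log₁₀ d = (m − M − A)/5 + 1 = 0.5720
d = 10^0.5720 = 3.733 pc
= 12.17 ly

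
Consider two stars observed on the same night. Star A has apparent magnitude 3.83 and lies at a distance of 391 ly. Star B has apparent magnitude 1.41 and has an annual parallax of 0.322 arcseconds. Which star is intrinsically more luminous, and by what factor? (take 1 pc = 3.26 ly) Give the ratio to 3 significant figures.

Star A is more luminous, by a factor of 161.

Star A: d = 391 ly / 3.26 = 119.9 pc
Star A: M = m − 5 log₁₀ d + 5 = 3.83 − 5·2.0790 + 5 = -1.565
Star B: d = 1/p = 1/0.322″ = 3.106 pc
Star B: M = m − 5 log₁₀ d + 5 = 1.41 − 5·0.4921 + 5 = 3.949
ΔM = M_A − M_B = -1.565 − (3.949) = -5.514; smaller M is more luminous → Star A.
L ratio = 10^(0.4 |ΔM|) = 10^2.206 = 160.6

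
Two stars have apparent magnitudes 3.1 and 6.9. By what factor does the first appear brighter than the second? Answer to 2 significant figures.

33

Δm = 3.1 − (6.9) = -3.8
Flux ratio = 10^(−0.4 Δm) = 10^(−0.4 × -3.8) = 10^1.520 = 33.11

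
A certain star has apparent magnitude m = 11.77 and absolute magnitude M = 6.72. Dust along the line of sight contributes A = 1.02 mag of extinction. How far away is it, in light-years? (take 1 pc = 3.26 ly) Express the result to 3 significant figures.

m − M = 5 log₁₀(d/10 pc) + A  ⇒  11.77 − (6.72) − 1.02 = 5 log₁₀(d/10)
4.030 = 5 log₁₀(d/10)
log₁₀ d = (m − M − A)/5 + 1 = 1.8060
d = 10^1.8060 = 63.97 pc
= 208.6 ly

d ≈ 209 ly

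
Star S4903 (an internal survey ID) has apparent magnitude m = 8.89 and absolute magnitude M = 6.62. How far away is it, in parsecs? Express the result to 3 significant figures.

Distance modulus: m − M = 8.89 − (6.62) = 2.270
m − M = 5 log₁₀ d − 5
log₁₀ d = (m − M)/5 + 1 = 1.4540
d = 10^1.4540 = 28.44 pc

d ≈ 28.4 pc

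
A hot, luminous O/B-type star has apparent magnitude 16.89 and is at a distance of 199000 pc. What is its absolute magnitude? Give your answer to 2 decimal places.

M ≈ -4.60

5 log₁₀(d/10 pc) = 5 log₁₀(199000) − 5 = 21.494
M = m − 5 log₁₀(d/10) = 16.89 − 21.494 = -4.604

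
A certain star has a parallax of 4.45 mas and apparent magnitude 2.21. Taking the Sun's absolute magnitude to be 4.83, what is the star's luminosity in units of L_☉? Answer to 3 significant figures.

d = 1/p = 1000/4.45 mas = 224.7 pc
M = m − 5 log₁₀ d + 5 = 2.21 − 5·2.3516 + 5 = -4.548
M − M_☉ = -4.548 − 4.83 = -9.378
L/L_☉ = 10^(−0.4 × -9.378) = 5640

L/L_☉ ≈ 5640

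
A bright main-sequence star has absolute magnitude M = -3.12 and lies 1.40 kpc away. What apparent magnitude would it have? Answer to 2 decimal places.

d = 1.40 kpc = 1400 pc
m = M + 5 log₁₀ d − 5 = -3.12 + 5·3.1461 − 5 = 7.611

m ≈ 7.61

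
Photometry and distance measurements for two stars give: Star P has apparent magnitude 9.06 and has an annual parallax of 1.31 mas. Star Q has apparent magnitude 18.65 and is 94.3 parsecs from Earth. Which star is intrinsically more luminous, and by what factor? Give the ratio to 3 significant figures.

Star P is more luminous, by a factor of 449000.

Star P: p = 1.31 mas = 1.31×10^-3″ → d = 1/p = 763.4 pc
Star P: M = m − 5 log₁₀ d + 5 = 9.06 − 5·2.8827 + 5 = -0.354
Star Q: M = m − 5 log₁₀ d + 5 = 18.65 − 5·1.9745 + 5 = 13.777
ΔM = M_P − M_Q = -0.354 − (13.777) = -14.131; smaller M is more luminous → Star P.
L ratio = 10^(0.4 |ΔM|) = 10^5.652 = 449200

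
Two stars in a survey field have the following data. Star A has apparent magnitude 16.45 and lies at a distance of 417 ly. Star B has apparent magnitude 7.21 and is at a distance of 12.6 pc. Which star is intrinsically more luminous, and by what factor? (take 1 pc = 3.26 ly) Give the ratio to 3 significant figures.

Star A: d = 417 ly / 3.26 = 127.9 pc
Star A: M = m − 5 log₁₀ d + 5 = 16.45 − 5·2.1069 + 5 = 10.915
Star B: M = m − 5 log₁₀ d + 5 = 7.21 − 5·1.1004 + 5 = 6.708
ΔM = M_A − M_B = 10.915 − (6.708) = 4.207; smaller M is more luminous → Star B.
L ratio = 10^(0.4 |ΔM|) = 10^1.683 = 48.18

Star B is more luminous, by a factor of 48.2.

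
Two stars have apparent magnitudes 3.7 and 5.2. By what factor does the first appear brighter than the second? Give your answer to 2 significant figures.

4.0

Δm = 3.7 − (5.2) = -1.5
Flux ratio = 10^(−0.4 Δm) = 10^(−0.4 × -1.5) = 10^0.600 = 3.981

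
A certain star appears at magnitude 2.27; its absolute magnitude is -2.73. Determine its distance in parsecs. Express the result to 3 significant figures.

μ = m − M = 5.000
m − M = 5 log₁₀ d − 5
log₁₀ d = (m − M)/5 + 1 = 2.0000
d = 10^2.0000 = 100.0 pc

d ≈ 100 pc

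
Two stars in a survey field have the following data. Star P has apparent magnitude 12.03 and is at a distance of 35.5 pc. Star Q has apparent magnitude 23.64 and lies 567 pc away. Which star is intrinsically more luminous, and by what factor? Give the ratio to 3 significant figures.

Star P: M = m − 5 log₁₀ d + 5 = 12.03 − 5·1.5502 + 5 = 9.279
Star Q: M = m − 5 log₁₀ d + 5 = 23.64 − 5·2.7536 + 5 = 14.872
ΔM = M_P − M_Q = 9.279 − (14.872) = -5.593; smaller M is more luminous → Star P.
L ratio = 10^(0.4 |ΔM|) = 10^2.237 = 172.7

Star P is more luminous, by a factor of 173.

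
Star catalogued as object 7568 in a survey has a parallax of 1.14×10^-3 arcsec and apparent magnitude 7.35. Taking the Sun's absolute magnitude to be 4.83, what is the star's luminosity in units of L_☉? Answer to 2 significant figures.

L/L_☉ ≈ 760

d = 1/p = 1/1.14×10^-3″ = 877.2 pc
M = m − 5 log₁₀ d + 5 = 7.35 − 5·2.9431 + 5 = -2.365
M − M_☉ = -2.365 − 4.83 = -7.195
L/L_☉ = 10^(−0.4 × -7.195) = 755.4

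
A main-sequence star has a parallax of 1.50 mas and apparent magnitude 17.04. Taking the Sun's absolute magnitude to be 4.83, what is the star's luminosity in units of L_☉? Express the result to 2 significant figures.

d = 1/p = 1000/1.50 mas = 666.7 pc
M = m − 5 log₁₀ d + 5 = 17.04 − 5·2.8239 + 5 = 7.920
M − M_☉ = 7.920 − 4.83 = 3.090
L/L_☉ = 10^(−0.4 × 3.090) = 0.05805

L/L_☉ ≈ 0.058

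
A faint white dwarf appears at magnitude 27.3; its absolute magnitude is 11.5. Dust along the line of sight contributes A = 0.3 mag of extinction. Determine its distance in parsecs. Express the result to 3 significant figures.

m − M = 5 log₁₀(d/10 pc) + A  ⇒  27.3 − (11.5) − 0.3 = 5 log₁₀(d/10)
15.500 = 5 log₁₀(d/10)
log₁₀ d = (m − M − A)/5 + 1 = 4.1000
d = 10^4.1000 = 12590 pc

d ≈ 12600 pc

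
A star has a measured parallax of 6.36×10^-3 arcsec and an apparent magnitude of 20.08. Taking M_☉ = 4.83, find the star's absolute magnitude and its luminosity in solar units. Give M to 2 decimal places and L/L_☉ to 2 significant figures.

M ≈ 14.10; L/L_☉ ≈ 2.0×10^-4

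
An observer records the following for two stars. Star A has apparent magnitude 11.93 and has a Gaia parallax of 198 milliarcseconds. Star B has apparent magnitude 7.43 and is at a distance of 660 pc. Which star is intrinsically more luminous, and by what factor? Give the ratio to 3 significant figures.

Star B is more luminous, by a factor of 1.08×10^6.

Star A: p = 198 mas = 0.198″ → d = 1/p = 5.051 pc
Star A: M = m − 5 log₁₀ d + 5 = 11.93 − 5·0.7033 + 5 = 13.413
Star B: M = m − 5 log₁₀ d + 5 = 7.43 − 5·2.8195 + 5 = -1.668
ΔM = M_A − M_B = 13.413 − (-1.668) = 15.081; smaller M is more luminous → Star B.
L ratio = 10^(0.4 |ΔM|) = 10^6.032 = 1.078×10^6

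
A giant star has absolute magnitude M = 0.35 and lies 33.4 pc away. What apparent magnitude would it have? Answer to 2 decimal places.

m = M + 5 log₁₀ d − 5 = 0.35 + 5·1.5237 − 5 = 2.969

m ≈ 2.97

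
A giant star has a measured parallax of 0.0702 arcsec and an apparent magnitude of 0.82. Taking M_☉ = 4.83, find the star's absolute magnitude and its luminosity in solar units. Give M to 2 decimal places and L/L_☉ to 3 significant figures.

d = 1/p = 1/0.0702″ = 14.25 pc
M = m − 5 log₁₀ d + 5 = 0.82 − 5·1.1537 + 5 = 0.052
M − M_☉ = 0.052 − 4.83 = -4.778
L/L_☉ = 10^(−0.4 × -4.778) = 81.53

M ≈ 0.05; L/L_☉ ≈ 81.5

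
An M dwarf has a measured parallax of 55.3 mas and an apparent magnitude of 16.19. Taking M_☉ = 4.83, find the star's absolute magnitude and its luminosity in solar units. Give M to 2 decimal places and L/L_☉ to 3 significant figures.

M ≈ 14.90; L/L_☉ ≈ 9.34×10^-5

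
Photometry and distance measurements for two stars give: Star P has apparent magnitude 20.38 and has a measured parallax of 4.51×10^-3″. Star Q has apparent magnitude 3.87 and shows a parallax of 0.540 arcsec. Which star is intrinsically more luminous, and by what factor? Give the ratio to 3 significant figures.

Star Q is more luminous, by a factor of 280.

Star P: d = 1/p = 1/4.51×10^-3″ = 221.7 pc
Star P: M = m − 5 log₁₀ d + 5 = 20.38 − 5·2.3458 + 5 = 13.651
Star Q: d = 1/p = 1/0.540″ = 1.852 pc
Star Q: M = m − 5 log₁₀ d + 5 = 3.87 − 5·0.2676 + 5 = 7.532
ΔM = M_P − M_Q = 13.651 − (7.532) = 6.119; smaller M is more luminous → Star Q.
L ratio = 10^(0.4 |ΔM|) = 10^2.448 = 280.3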